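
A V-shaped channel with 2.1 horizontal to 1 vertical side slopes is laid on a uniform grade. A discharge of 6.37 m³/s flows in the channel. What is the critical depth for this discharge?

At critical depth, Q² T / (g A³) = 1, i.e. A³/T = Q²/g = 6.37²/9.81 = 4.136.
Try y = 0.896 m: A³/T = 1.273 — too small.
Try y = 1.38 m: A³/T = 11.04 — too large.
Try y = 1.13 m: A³/T = 4.063 — matches.

y_c = 1.13 m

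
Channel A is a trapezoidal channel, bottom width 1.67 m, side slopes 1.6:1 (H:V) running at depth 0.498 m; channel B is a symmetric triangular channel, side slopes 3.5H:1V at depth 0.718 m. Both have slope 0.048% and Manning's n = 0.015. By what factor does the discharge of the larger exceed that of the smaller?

1.47

Channel A: With bottom width b = 1.67 m and side slope z = 1.6: A = (b + zy)y = (1.67 + 1.6×0.498)×0.498 = 1.228 m²; P = b + 2y√(1+z²) = 1.67 + 2×0.498×1.887 = 3.549 m. Hydraulic radius R = A/P = 1.228/3.549 = 0.3461 m. Q_A = (1/0.015)·1.228·0.3461^(2/3)·√0.00048 = 0.8845 m³/s.
Channel B: For a triangular section with side slope z = 3.5: A = zy² = 3.5×0.718² = 1.804 m²; P = 2y√(1+z²) = 2×0.718×3.64 = 5.227 m. Hydraulic radius R = A/P = 1.804/5.227 = 0.3452 m. Q_B = (1/0.015)·1.804·0.3452^(2/3)·√0.00048 = 1.297 m³/s.
The larger discharge is 1.297 m³/s and the smaller is 0.8845 m³/s; the ratio is 1.47.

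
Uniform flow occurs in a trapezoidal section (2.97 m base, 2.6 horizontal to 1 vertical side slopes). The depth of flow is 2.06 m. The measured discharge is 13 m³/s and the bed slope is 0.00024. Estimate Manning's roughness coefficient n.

n = 0.0229

With bottom width b = 2.97 m and side slope z = 2.6: A = (b + zy)y = (2.97 + 2.6×2.06)×2.06 = 17.15 m²; P = b + 2y√(1+z²) = 2.97 + 2×2.06×2.786 = 14.45 m.
Hydraulic radius R = A/P = 17.15/14.45 = 1.187 m.
Rearranging Manning's equation: n = (1/Q) A R^(2/3) S^(1/2) = (1/13) × 17.15 × 1.187^(2/3) × √0.00024 = 0.0229.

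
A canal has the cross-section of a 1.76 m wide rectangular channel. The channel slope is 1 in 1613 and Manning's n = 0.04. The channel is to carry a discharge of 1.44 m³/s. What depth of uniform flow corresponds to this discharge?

y_n = 1.85 m

Manning's equation rearranged: A R^(2/3) = nQ / (1·√S) = 0.04 × 1.44 / (√0.00062) = 2.313.
Trying y = 2.07 m: A R^(2/3) = 2.642 — high.
Trying y = 1.42 m: A R^(2/3) = 1.664 — low.
Trying y = 1.85 m: A R^(2/3) = 2.307 — matches.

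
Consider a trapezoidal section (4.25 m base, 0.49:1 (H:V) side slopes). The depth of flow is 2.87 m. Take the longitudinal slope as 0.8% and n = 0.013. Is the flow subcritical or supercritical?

With bottom width b = 4.25 m and side slope z = 0.49: A = (b + zy)y = (4.25 + 0.49×2.87)×2.87 = 16.23 m²; P = b + 2y√(1+z²) = 4.25 + 2×2.87×1.114 = 10.64 m.
Hydraulic radius R = A/P = 16.23/10.64 = 1.525 m.
V = (1/n) R^(2/3) √S = (1/0.013) × 1.525^(2/3) × √0.008 = 9.117 m/s. Hydraulic depth D_h = A/T = 16.23/7.063 = 2.299 m.
Froude number Fr = V/√(g·D_h) = 9.117/√(9.81×2.299) = 1.92, which is greater than 1, so the flow is supercritical.

supercritical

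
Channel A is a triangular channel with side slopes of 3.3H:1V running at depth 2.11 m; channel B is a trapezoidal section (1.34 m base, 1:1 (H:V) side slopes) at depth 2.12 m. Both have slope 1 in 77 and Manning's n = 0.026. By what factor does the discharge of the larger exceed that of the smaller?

2.02

Channel A: For a triangular section with side slope z = 3.3: A = zy² = 3.3×2.11² = 14.69 m²; P = 2y√(1+z²) = 2×2.11×3.448 = 14.55 m. Hydraulic radius R = A/P = 14.69/14.55 = 1.01 m. Q_A = (1/0.026)·14.69·1.01^(2/3)·√0.01299 = 64.81 m³/s.
Channel B: With bottom width b = 1.34 m and side slope z = 1: A = (b + zy)y = (1.34 + 1×2.12)×2.12 = 7.335 m²; P = b + 2y√(1+z²) = 1.34 + 2×2.12×1.414 = 7.336 m. Hydraulic radius R = A/P = 7.335/7.336 = 0.9999 m. Q_B = (1/0.026)·7.335·0.9999^(2/3)·√0.01299 = 32.15 m³/s.
The larger discharge is 64.81 m³/s and the smaller is 32.15 m³/s; the ratio is 2.02.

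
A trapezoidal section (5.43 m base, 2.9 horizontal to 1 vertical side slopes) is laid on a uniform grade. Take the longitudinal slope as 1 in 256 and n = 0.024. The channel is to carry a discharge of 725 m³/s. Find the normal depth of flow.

y_n = 5.81 m

Manning's equation rearranged: A R^(2/3) = nQ / (1·√S) = 0.024 × 725 / (√0.003906) = 278.4.
At y = 6.67 m: A R^(2/3) = 385.6 — too large.
At y = 4.51 m: A R^(2/3) = 154.7 — too small.
At y = 5.81 m: A R^(2/3) = 278.2 — close enough.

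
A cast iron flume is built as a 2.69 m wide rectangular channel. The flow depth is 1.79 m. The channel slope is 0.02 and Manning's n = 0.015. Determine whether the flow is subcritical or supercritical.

supercritical

Flow area A = b·y = 2.69 × 1.79 = 4.815 m². Wetted perimeter P = b + 2y = 2.69 + 2×1.79 = 6.27 m.
Hydraulic radius R = A/P = 4.815/6.27 = 0.768 m.
V = (1/n) R^(2/3) √S = (1/0.015) × 0.768^(2/3) × √0.02 = 7.906 m/s. Hydraulic depth D_h = A/T = 4.815/2.69 = 1.79 m.
Froude number Fr = V/√(g·D_h) = 7.906/√(9.81×1.79) = 1.89, which is greater than 1, so the flow is supercritical.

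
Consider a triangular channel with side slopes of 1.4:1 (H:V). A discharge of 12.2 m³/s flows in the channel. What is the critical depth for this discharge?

At critical depth, Q² T / (g A³) = 1, i.e. A³/T = Q²/g = 12.2²/9.81 = 15.17.
At y = 2.19 m: A³/T = 49.37 — too large.
At y = 1.44 m: A³/T = 6.068 — too small.
At y = 1.73 m: A³/T = 15.19 — matches.

y_c = 1.73 m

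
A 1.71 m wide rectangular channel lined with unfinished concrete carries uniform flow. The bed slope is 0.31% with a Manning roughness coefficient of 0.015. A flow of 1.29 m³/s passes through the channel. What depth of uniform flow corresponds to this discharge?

Manning's equation rearranged: A R^(2/3) = nQ / (1·√S) = 0.015 × 1.29 / (√0.0031) = 0.3475.
Try y = 0.382 m: A R^(2/3) = 0.2688 — low.
Try y = 0.501 m: A R^(2/3) = 0.3974 — high.
Try y = 0.456 m: A R^(2/3) = 0.3474 — ≈ 0.3475.

y_n = 0.456 m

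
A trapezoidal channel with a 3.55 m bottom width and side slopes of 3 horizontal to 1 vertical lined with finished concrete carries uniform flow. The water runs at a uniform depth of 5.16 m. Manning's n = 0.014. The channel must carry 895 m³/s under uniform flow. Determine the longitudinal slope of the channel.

S = 0.0043

With bottom width b = 3.55 m and side slope z = 3: A = (b + zy)y = (3.55 + 3×5.16)×5.16 = 98.19 m²; P = b + 2y√(1+z²) = 3.55 + 2×5.16×3.162 = 36.18 m.
Hydraulic radius R = A/P = 98.19/36.18 = 2.714 m.
From Manning's equation, S = [nQ / (1 A R^(2/3))]² = [0.014 × 895 / (1 × 98.19 × 2.714^(2/3))]² = 0.0043.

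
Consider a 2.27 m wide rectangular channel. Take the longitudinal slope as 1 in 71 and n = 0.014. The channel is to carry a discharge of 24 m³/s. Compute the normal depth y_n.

y_n = 1.63 m

Manning's equation rearranged: A R^(2/3) = nQ / (1·√S) = 0.014 × 24 / (√0.01408) = 2.831.
Try y = 1.34 m: A R^(2/3) = 2.199 — too small.
Try y = 1.63 m: A R^(2/3) = 2.831 — matches.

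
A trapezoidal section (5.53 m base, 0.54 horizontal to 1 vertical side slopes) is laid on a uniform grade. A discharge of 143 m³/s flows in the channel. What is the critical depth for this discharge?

At critical depth, Q² T / (g A³) = 1, i.e. A³/T = Q²/g = 143²/9.81 = 2085.
Trying y = 2.67 m: A³/T = 766.6 — too small.
Trying y = 4.23 m: A³/T = 3576 — too large.
Trying y = 3.61 m: A³/T = 2088 — close enough.

y_c = 3.61 m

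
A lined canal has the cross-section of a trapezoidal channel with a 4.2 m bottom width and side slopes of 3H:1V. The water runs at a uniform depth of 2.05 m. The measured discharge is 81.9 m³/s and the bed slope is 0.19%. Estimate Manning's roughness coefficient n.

n = 0.013

With bottom width b = 4.2 m and side slope z = 3: A = (b + zy)y = (4.2 + 3×2.05)×2.05 = 21.22 m²; P = b + 2y√(1+z²) = 4.2 + 2×2.05×3.162 = 17.17 m.
Hydraulic radius R = A/P = 21.22/17.17 = 1.236 m.
Rearranging Manning's equation: n = (1/Q) A R^(2/3) S^(1/2) = (1/81.9) × 21.22 × 1.236^(2/3) × √0.0019 = 0.013.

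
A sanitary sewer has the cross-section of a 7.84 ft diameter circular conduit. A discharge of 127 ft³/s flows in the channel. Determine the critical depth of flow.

At critical depth, Q² T / (g A³) = 1, i.e. A³/T = Q²/g = 127²/32.2 = 500.9.
Trying y = 3.57 ft: A³/T = 1255 — over.
Trying y = 2.09 ft: A³/T = 159 — short.
Trying y = 2.81 ft: A³/T = 500.3 — ≈ 500.9.

y_c = 2.81 ft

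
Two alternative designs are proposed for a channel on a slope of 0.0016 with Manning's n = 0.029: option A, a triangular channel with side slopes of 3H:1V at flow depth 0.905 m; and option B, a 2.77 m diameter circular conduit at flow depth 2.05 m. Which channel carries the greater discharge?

Channel A: For a triangular section with side slope z = 3: A = zy² = 3×0.905² = 2.457 m²; P = 2y√(1+z²) = 2×0.905×3.162 = 5.724 m. Hydraulic radius R = A/P = 2.457/5.724 = 0.4293 m. Q_A = (1/0.029)·2.457·0.4293^(2/3)·√0.0016 = 1.929 m³/s.
Channel B: For a circular section of diameter D = 2.77 m at depth y = 2.05 m, the central angle is θ = 2 arccos(1 − 2y/D) = 4.143 rad. Then A = (D²/8)(θ − sin θ) = 4.782 m² and P = Dθ/2 = 5.738 m. Hydraulic radius R = A/P = 4.782/5.738 = 0.8333 m. Q_B = (1/0.029)·4.782·0.8333^(2/3)·√0.0016 = 5.84 m³/s.
Q_A = 1.929 m³/s vs Q_B = 5.84 m³/s, so channel B carries more.

channel B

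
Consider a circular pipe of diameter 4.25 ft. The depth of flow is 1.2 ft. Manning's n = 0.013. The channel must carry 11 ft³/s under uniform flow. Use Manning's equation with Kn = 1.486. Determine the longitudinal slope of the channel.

For a circular section of diameter D = 4.25 ft at depth y = 1.2 ft, the central angle is θ = 2 arccos(1 − 2y/D) = 2.241 rad. Then A = (D²/8)(θ − sin θ) = 3.29 ft² and P = Dθ/2 = 4.762 ft.
Hydraulic radius R = A/P = 3.29/4.762 = 0.6909 ft.
From Manning's equation, S = [nQ / (1.486 A R^(2/3))]² = [0.013 × 11 / (1.486 × 3.29 × 0.6909^(2/3))]² = 0.0014.

S = 0.0014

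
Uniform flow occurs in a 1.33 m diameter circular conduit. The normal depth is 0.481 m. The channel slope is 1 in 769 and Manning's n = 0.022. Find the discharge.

Q = 0.306 m³/s

For a circular section of diameter D = 1.33 m at depth y = 0.481 m, the central angle is θ = 2 arccos(1 − 2y/D) = 2.581 rad. Then A = (D²/8)(θ − sin θ) = 0.4531 m² and P = Dθ/2 = 1.716 m.
Hydraulic radius R = A/P = 0.4531/1.716 = 0.264 m.
Manning's equation: Q = (1/n) A R^(2/3) S^(1/2) = (1/0.022) × 0.4531 × 0.264^(2/3) × 0.0013^(1/2) = 0.306 m³/s.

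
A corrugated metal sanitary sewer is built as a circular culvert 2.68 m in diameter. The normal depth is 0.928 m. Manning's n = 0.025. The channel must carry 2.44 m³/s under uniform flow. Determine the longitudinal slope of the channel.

S = 0.003

For a circular section of diameter D = 2.68 m at depth y = 0.928 m, the central angle is θ = 2 arccos(1 − 2y/D) = 2.517 rad. Then A = (D²/8)(θ − sin θ) = 1.734 m² and P = Dθ/2 = 3.372 m.
Hydraulic radius R = A/P = 1.734/3.372 = 0.5142 m.
From Manning's equation, S = [nQ / (1 A R^(2/3))]² = [0.025 × 2.44 / (1 × 1.734 × 0.5142^(2/3))]² = 0.003.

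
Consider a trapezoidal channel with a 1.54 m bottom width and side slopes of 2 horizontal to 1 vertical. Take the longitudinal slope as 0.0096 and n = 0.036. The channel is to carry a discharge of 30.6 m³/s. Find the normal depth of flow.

y_n = 1.98 m

Manning's equation rearranged: A R^(2/3) = nQ / (1·√S) = 0.036 × 30.6 / (√0.0096) = 11.24.
Try y = 1.38 m: A R^(2/3) = 4.983 — too small.
Try y = 2.47 m: A R^(2/3) = 18.79 — too large.
Try y = 1.98 m: A R^(2/3) = 11.23 — matches.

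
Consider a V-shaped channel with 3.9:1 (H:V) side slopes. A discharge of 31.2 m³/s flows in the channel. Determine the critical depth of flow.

At critical depth, Q² T / (g A³) = 1, i.e. A³/T = Q²/g = 31.2²/9.81 = 99.23.
Trying y = 2.11 m: A³/T = 318.1 — over.
Trying y = 1.23 m: A³/T = 21.41 — short.
Trying y = 1.67 m: A³/T = 98.78 — matches.

y_c = 1.67 m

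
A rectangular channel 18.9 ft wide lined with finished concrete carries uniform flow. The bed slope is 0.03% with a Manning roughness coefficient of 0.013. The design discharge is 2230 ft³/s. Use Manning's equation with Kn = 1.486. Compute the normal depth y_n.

Manning's equation rearranged: A R^(2/3) = nQ / (1.486·√S) = 0.013 × 2230 / (1.486 × √0.0003) = 1126.
At y = 22.3 ft: A R^(2/3) = 1489 — over.
At y = 15 ft: A R^(2/3) = 914.9 — short.
At y = 17.7 ft: A R^(2/3) = 1124 — close enough.

y_n = 17.7 ft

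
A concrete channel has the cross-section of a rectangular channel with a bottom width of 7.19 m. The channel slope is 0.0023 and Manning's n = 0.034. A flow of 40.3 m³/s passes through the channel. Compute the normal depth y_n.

y_n = 2.9 m

Manning's equation rearranged: A R^(2/3) = nQ / (1·√S) = 0.034 × 40.3 / (√0.0023) = 28.57.
At y = 2.41 m: A R^(2/3) = 22.12 — low.
At y = 3.56 m: A R^(2/3) = 37.72 — high.
At y = 2.9 m: A R^(2/3) = 28.59 — matches.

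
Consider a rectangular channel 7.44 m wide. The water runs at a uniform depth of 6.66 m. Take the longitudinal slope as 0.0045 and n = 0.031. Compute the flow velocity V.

Flow area A = b·y = 7.44 × 6.66 = 49.55 m². Wetted perimeter P = b + 2y = 7.44 + 2×6.66 = 20.76 m.
Hydraulic radius R = A/P = 49.55/20.76 = 2.387 m.
From Manning's equation, V = (1/n) R^(2/3) S^(1/2) = (1/0.031) × 2.387^(2/3) × 0.0045^(1/2) = 3.86 m/s.

V = 3.86 m/s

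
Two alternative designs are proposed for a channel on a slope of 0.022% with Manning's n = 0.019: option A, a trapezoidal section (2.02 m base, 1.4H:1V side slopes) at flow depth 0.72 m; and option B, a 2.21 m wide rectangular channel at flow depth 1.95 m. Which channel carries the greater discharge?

channel B

Channel A: With bottom width b = 2.02 m and side slope z = 1.4: A = (b + zy)y = (2.02 + 1.4×0.72)×0.72 = 2.18 m²; P = b + 2y√(1+z²) = 2.02 + 2×0.72×1.72 = 4.497 m. Hydraulic radius R = A/P = 2.18/4.497 = 0.4848 m. Q_A = (1/0.019)·2.18·0.4848^(2/3)·√0.00022 = 1.05 m³/s.
Channel B: Flow area A = b·y = 2.21 × 1.95 = 4.309 m². Wetted perimeter P = b + 2y = 2.21 + 2×1.95 = 6.11 m. Hydraulic radius R = A/P = 4.309/6.11 = 0.7053 m. Q_B = (1/0.019)·4.309·0.7053^(2/3)·√0.00022 = 2.666 m³/s.
Q_A = 1.05 m³/s vs Q_B = 2.666 m³/s, so channel B carries more.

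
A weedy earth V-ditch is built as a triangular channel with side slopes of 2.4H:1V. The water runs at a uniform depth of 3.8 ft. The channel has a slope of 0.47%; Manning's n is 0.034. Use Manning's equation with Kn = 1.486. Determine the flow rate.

Q = 151 ft³/s

For a triangular section with side slope z = 2.4: A = zy² = 2.4×3.8² = 34.66 ft²; P = 2y√(1+z²) = 2×3.8×2.6 = 19.76 ft.
Hydraulic radius R = A/P = 34.66/19.76 = 1.754 ft.
Manning's equation: Q = (1.486/n) A R^(2/3) S^(1/2) = (1.486/0.034) × 34.66 × 1.754^(2/3) × 0.0047^(1/2) = 151 ft³/s.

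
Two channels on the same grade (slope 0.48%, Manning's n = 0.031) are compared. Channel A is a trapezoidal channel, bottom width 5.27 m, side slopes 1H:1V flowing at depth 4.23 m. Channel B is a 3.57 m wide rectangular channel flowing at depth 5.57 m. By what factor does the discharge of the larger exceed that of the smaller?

2.91

Channel A: With bottom width b = 5.27 m and side slope z = 1: A = (b + zy)y = (5.27 + 1×4.23)×4.23 = 40.19 m²; P = b + 2y√(1+z²) = 5.27 + 2×4.23×1.414 = 17.23 m. Hydraulic radius R = A/P = 40.19/17.23 = 2.332 m. Q_A = (1/0.031)·40.19·2.332^(2/3)·√0.0048 = 157.9 m³/s.
Channel B: Flow area A = b·y = 3.57 × 5.57 = 19.88 m². Wetted perimeter P = b + 2y = 3.57 + 2×5.57 = 14.71 m. Hydraulic radius R = A/P = 19.88/14.71 = 1.352 m. Q_B = (1/0.031)·19.88·1.352^(2/3)·√0.0048 = 54.33 m³/s.
The larger discharge is 157.9 m³/s and the smaller is 54.33 m³/s; the ratio is 2.91.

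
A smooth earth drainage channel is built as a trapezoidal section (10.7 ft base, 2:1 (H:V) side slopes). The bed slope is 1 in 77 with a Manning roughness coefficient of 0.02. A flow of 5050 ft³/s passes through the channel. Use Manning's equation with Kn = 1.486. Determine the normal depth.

y_n = 8.04 ft

Manning's equation rearranged: A R^(2/3) = nQ / (1.486·√S) = 0.02 × 5050 / (1.486 × √0.01299) = 596.4.
Trying y = 6.38 ft: A R^(2/3) = 365.4 — short.
Trying y = 8.04 ft: A R^(2/3) = 596.8 — ≈ 596.4.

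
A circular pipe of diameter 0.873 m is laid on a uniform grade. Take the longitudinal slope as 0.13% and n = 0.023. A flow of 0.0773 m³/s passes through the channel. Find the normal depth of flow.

y_n = 0.283 m

Manning's equation rearranged: A R^(2/3) = nQ / (1·√S) = 0.023 × 0.0773 / (√0.0013) = 0.04931.
At y = 0.342 m: A R^(2/3) = 0.07038 — high.
At y = 0.204 m: A R^(2/3) = 0.02599 — low.
At y = 0.283 m: A R^(2/3) = 0.04932 — matches.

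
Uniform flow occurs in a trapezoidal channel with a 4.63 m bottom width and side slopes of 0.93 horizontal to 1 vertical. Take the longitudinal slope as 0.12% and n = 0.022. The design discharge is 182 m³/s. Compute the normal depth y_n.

y_n = 5.78 m

Manning's equation rearranged: A R^(2/3) = nQ / (1·√S) = 0.022 × 182 / (√0.0012) = 115.6.
Trying y = 6.51 m: A R^(2/3) = 148 — high.
Trying y = 4.22 m: A R^(2/3) = 61.7 — low.
Trying y = 5.78 m: A R^(2/3) = 115.8 — matches.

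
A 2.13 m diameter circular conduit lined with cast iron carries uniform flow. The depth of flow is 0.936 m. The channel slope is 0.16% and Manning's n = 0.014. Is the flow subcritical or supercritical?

subcritical

For a circular section of diameter D = 2.13 m at depth y = 0.936 m, the central angle is θ = 2 arccos(1 − 2y/D) = 2.899 rad. Then A = (D²/8)(θ − sin θ) = 1.508 m² and P = Dθ/2 = 3.087 m.
Hydraulic radius R = A/P = 1.508/3.087 = 0.4883 m.
V = (1/n) R^(2/3) √S = (1/0.014) × 0.4883^(2/3) × √0.0016 = 1.772 m/s. Hydraulic depth D_h = A/T = 1.508/2.114 = 0.713 m.
Froude number Fr = V/√(g·D_h) = 1.772/√(9.81×0.713) = 0.67, which is less than 1, so the flow is subcritical.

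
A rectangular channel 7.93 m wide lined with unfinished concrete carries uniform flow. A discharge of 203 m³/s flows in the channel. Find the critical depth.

For a rectangular channel, critical depth y_c = (q²/g)^(1/3) where q = Q/b = 203/7.93 = 25.6 m²/s.
So y_c = (25.6²/9.81)^(1/3) = 4.06 m.

y_c = 4.06 m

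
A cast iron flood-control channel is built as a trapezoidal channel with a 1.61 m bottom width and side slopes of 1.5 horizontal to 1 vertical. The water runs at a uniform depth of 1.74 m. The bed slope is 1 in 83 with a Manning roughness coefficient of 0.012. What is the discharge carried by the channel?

With bottom width b = 1.61 m and side slope z = 1.5: A = (b + zy)y = (1.61 + 1.5×1.74)×1.74 = 7.343 m²; P = b + 2y√(1+z²) = 1.61 + 2×1.74×1.803 = 7.884 m.
Hydraulic radius R = A/P = 7.343/7.884 = 0.9314 m.
Manning's equation: Q = (1/n) A R^(2/3) S^(1/2) = (1/0.012) × 7.343 × 0.9314^(2/3) × 0.01205^(1/2) = 64.1 m³/s.

Q = 64.1 m³/s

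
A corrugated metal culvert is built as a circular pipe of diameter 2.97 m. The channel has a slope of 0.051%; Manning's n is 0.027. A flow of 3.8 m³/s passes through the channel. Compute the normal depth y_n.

Manning's equation rearranged: A R^(2/3) = nQ / (1·√S) = 0.027 × 3.8 / (√0.00051) = 4.543.
At y = 2.17 m: A R^(2/3) = 5.021 — high.
At y = 2.01 m: A R^(2/3) = 4.546 — close enough.

y_n = 2.01 m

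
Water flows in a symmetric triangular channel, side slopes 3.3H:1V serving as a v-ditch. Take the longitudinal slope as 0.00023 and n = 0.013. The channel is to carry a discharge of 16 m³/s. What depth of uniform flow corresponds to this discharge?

y_n = 2.05 m

Manning's equation rearranged: A R^(2/3) = nQ / (1·√S) = 0.013 × 16 / (√0.00023) = 13.72.
Try y = 1.61 m: A R^(2/3) = 7.189 — short.
Try y = 2.56 m: A R^(2/3) = 24.76 — over.
Try y = 2.05 m: A R^(2/3) = 13.69 — ≈ 13.72.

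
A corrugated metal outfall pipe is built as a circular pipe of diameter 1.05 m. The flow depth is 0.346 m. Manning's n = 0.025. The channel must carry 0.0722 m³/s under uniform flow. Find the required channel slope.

S = 0.00047

For a circular section of diameter D = 1.05 m at depth y = 0.346 m, the central angle is θ = 2 arccos(1 − 2y/D) = 2.446 rad. Then A = (D²/8)(θ − sin θ) = 0.2487 m² and P = Dθ/2 = 1.284 m.
Hydraulic radius R = A/P = 0.2487/1.284 = 0.1937 m.
From Manning's equation, S = [nQ / (1 A R^(2/3))]² = [0.025 × 0.0722 / (1 × 0.2487 × 0.1937^(2/3))]² = 0.00047.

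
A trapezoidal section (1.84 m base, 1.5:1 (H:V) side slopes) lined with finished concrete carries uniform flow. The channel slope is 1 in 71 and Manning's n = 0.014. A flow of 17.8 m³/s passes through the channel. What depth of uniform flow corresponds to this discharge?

Manning's equation rearranged: A R^(2/3) = nQ / (1·√S) = 0.014 × 17.8 / (√0.01408) = 2.1.
Trying y = 0.718 m: A R^(2/3) = 1.271 — short.
Trying y = 1.01 m: A R^(2/3) = 2.459 — over.
Trying y = 0.932 m: A R^(2/3) = 2.1 — ≈ 2.1.

y_n = 0.932 m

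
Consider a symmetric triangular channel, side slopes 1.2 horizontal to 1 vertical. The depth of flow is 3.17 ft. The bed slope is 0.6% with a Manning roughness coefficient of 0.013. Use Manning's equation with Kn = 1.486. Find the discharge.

Q = 122 ft³/s

For a triangular section with side slope z = 1.2: A = zy² = 1.2×3.17² = 12.06 ft²; P = 2y√(1+z²) = 2×3.17×1.562 = 9.903 ft.
Hydraulic radius R = A/P = 12.06/9.903 = 1.218 ft.
Manning's equation: Q = (1.486/n) A R^(2/3) S^(1/2) = (1.486/0.013) × 12.06 × 1.218^(2/3) × 0.006^(1/2) = 122 ft³/s.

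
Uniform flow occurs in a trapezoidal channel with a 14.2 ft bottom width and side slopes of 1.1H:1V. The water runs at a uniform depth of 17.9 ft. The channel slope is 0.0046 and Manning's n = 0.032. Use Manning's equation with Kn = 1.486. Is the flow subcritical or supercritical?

With bottom width b = 14.2 ft and side slope z = 1.1: A = (b + zy)y = (14.2 + 1.1×17.9)×17.9 = 606.6 ft²; P = b + 2y√(1+z²) = 14.2 + 2×17.9×1.487 = 67.42 ft.
Hydraulic radius R = A/P = 606.6/67.42 = 8.998 ft.
V = (1.486/n) R^(2/3) √S = (1.486/0.032) × 8.998^(2/3) × √0.0046 = 13.62 ft/s. Hydraulic depth D_h = A/T = 606.6/53.58 = 11.32 ft.
Froude number Fr = V/√(g·D_h) = 13.62/√(32.2×11.32) = 0.714, which is less than 1, so the flow is subcritical.

subcritical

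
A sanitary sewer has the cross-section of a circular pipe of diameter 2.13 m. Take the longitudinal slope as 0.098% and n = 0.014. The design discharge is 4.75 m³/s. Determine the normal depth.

Manning's equation rearranged: A R^(2/3) = nQ / (1·√S) = 0.014 × 4.75 / (√0.00098) = 2.124.
Try y = 1.31 m: A R^(2/3) = 1.633 — low.
Try y = 1.85 m: A R^(2/3) = 2.449 — high.
Try y = 1.59 m: A R^(2/3) = 2.123 — matches.

y_n = 1.59 m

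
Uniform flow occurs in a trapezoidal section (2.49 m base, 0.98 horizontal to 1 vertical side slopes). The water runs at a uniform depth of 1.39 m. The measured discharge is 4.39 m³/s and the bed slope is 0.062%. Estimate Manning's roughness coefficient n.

n = 0.027

With bottom width b = 2.49 m and side slope z = 0.98: A = (b + zy)y = (2.49 + 0.98×1.39)×1.39 = 5.355 m²; P = b + 2y√(1+z²) = 2.49 + 2×1.39×1.4 = 6.382 m.
Hydraulic radius R = A/P = 5.355/6.382 = 0.839 m.
Rearranging Manning's equation: n = (1/Q) A R^(2/3) S^(1/2) = (1/4.39) × 5.355 × 0.839^(2/3) × √0.00062 = 0.027.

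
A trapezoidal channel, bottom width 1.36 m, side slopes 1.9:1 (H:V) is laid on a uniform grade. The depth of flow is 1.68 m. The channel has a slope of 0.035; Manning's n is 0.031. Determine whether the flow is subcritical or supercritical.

With bottom width b = 1.36 m and side slope z = 1.9: A = (b + zy)y = (1.36 + 1.9×1.68)×1.68 = 7.647 m²; P = b + 2y√(1+z²) = 1.36 + 2×1.68×2.147 = 8.574 m.
Hydraulic radius R = A/P = 7.647/8.574 = 0.8919 m.
V = (1/n) R^(2/3) √S = (1/0.031) × 0.8919^(2/3) × √0.035 = 5.592 m/s. Hydraulic depth D_h = A/T = 7.647/7.744 = 0.9875 m.
Froude number Fr = V/√(g·D_h) = 5.592/√(9.81×0.9875) = 1.8, which is greater than 1, so the flow is supercritical.

supercritical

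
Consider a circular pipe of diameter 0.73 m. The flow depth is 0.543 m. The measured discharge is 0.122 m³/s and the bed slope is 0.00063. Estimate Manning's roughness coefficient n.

For a circular section of diameter D = 0.73 m at depth y = 0.543 m, the central angle is θ = 2 arccos(1 − 2y/D) = 4.16 rad. Then A = (D²/8)(θ − sin θ) = 0.3339 m² and P = Dθ/2 = 1.519 m.
Hydraulic radius R = A/P = 0.3339/1.519 = 0.2199 m.
Rearranging Manning's equation: n = (1/Q) A R^(2/3) S^(1/2) = (1/0.122) × 0.3339 × 0.2199^(2/3) × √0.00063 = 0.025.

n = 0.025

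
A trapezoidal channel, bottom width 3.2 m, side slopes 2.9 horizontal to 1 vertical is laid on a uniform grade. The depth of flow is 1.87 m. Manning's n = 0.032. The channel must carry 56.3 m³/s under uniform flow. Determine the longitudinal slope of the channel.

With bottom width b = 3.2 m and side slope z = 2.9: A = (b + zy)y = (3.2 + 2.9×1.87)×1.87 = 16.13 m²; P = b + 2y√(1+z²) = 3.2 + 2×1.87×3.068 = 14.67 m.
Hydraulic radius R = A/P = 16.13/14.67 = 1.099 m.
From Manning's equation, S = [nQ / (1 A R^(2/3))]² = [0.032 × 56.3 / (1 × 16.13 × 1.099^(2/3))]² = 0.011.

S = 0.011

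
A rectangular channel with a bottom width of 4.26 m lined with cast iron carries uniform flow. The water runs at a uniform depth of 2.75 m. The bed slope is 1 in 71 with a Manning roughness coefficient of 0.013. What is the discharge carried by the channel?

Q = 121 m³/s

Flow area A = b·y = 4.26 × 2.75 = 11.71 m². Wetted perimeter P = b + 2y = 4.26 + 2×2.75 = 9.76 m.
Hydraulic radius R = A/P = 11.71/9.76 = 1.2 m.
Manning's equation: Q = (1/n) A R^(2/3) S^(1/2) = (1/0.013) × 11.71 × 1.2^(2/3) × 0.01408^(1/2) = 121 m³/s.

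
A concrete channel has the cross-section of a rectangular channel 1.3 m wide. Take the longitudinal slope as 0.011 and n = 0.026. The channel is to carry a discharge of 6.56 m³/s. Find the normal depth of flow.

Manning's equation rearranged: A R^(2/3) = nQ / (1·√S) = 0.026 × 6.56 / (√0.011) = 1.626.
Try y = 2.29 m: A R^(2/3) = 1.891 — over.
Try y = 2.01 m: A R^(2/3) = 1.627 — close enough.

y_n = 2.01 m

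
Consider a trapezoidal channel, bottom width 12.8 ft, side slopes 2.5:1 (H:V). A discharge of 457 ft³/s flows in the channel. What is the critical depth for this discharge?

y_c = 2.82 ft

At critical depth, Q² T / (g A³) = 1, i.e. A³/T = Q²/g = 457²/32.2 = 6486.
Try y = 3.14 ft: A³/T = 9565 — too large.
Try y = 2.82 ft: A³/T = 6520 — ≈ 6486.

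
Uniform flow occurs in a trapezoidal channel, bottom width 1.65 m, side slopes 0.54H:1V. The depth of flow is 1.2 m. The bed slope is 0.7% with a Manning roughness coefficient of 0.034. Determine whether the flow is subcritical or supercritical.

subcritical

With bottom width b = 1.65 m and side slope z = 0.54: A = (b + zy)y = (1.65 + 0.54×1.2)×1.2 = 2.758 m²; P = b + 2y√(1+z²) = 1.65 + 2×1.2×1.136 = 4.378 m.
Hydraulic radius R = A/P = 2.758/4.378 = 0.6299 m.
V = (1/n) R^(2/3) √S = (1/0.034) × 0.6299^(2/3) × √0.007 = 1.808 m/s. Hydraulic depth D_h = A/T = 2.758/2.946 = 0.936 m.
Froude number Fr = V/√(g·D_h) = 1.808/√(9.81×0.936) = 0.597, which is less than 1, so the flow is subcritical.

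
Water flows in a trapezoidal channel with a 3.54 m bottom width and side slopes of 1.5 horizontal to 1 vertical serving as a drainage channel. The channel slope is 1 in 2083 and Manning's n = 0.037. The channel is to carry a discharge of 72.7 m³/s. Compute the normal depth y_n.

Manning's equation rearranged: A R^(2/3) = nQ / (1·√S) = 0.037 × 72.7 / (√0.0004801) = 122.8.
Trying y = 5.84 m: A R^(2/3) = 146.8 — high.
Trying y = 5.4 m: A R^(2/3) = 122.8 — matches.

y_n = 5.4 m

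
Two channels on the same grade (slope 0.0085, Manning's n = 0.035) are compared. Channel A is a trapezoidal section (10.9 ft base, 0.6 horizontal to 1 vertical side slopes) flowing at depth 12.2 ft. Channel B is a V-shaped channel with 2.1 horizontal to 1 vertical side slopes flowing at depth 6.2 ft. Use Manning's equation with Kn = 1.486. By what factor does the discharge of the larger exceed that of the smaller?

4.4

Channel A: With bottom width b = 10.9 ft and side slope z = 0.6: A = (b + zy)y = (10.9 + 0.6×12.2)×12.2 = 222.3 ft²; P = b + 2y√(1+z²) = 10.9 + 2×12.2×1.166 = 39.36 ft. Hydraulic radius R = A/P = 222.3/39.36 = 5.648 ft. Q_A = (1.486/0.035)·222.3·5.648^(2/3)·√0.0085 = 2760 ft³/s.
Channel B: For a triangular section with side slope z = 2.1: A = zy² = 2.1×6.2² = 80.72 ft²; P = 2y√(1+z²) = 2×6.2×2.326 = 28.84 ft. Hydraulic radius R = A/P = 80.72/28.84 = 2.799 ft. Q_B = (1.486/0.035)·80.72·2.799^(2/3)·√0.0085 = 627.6 ft³/s.
The larger discharge is 2760 ft³/s and the smaller is 627.6 ft³/s; the ratio is 4.4.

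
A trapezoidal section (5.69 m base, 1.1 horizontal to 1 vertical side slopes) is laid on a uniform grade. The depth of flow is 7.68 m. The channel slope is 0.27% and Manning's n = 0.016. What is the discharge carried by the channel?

Q = 860 m³/s

With bottom width b = 5.69 m and side slope z = 1.1: A = (b + zy)y = (5.69 + 1.1×7.68)×7.68 = 108.6 m²; P = b + 2y√(1+z²) = 5.69 + 2×7.68×1.487 = 28.52 m.
Hydraulic radius R = A/P = 108.6/28.52 = 3.807 m.
Manning's equation: Q = (1/n) A R^(2/3) S^(1/2) = (1/0.016) × 108.6 × 3.807^(2/3) × 0.0027^(1/2) = 860 m³/s.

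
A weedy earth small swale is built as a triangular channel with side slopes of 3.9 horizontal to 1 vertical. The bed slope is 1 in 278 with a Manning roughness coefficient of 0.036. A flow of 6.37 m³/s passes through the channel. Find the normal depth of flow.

y_n = 1.19 m

Manning's equation rearranged: A R^(2/3) = nQ / (1·√S) = 0.036 × 6.37 / (√0.003597) = 3.824.
At y = 1.52 m: A R^(2/3) = 7.346 — high.
At y = 1.19 m: A R^(2/3) = 3.825 — close enough.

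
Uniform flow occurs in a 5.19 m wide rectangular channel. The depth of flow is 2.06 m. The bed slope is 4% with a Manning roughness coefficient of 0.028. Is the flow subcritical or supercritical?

supercritical

Flow area A = b·y = 5.19 × 2.06 = 10.69 m². Wetted perimeter P = b + 2y = 5.19 + 2×2.06 = 9.31 m.
Hydraulic radius R = A/P = 10.69/9.31 = 1.148 m.
V = (1/n) R^(2/3) √S = (1/0.028) × 1.148^(2/3) × √0.04 = 7.833 m/s. Hydraulic depth D_h = A/T = 10.69/5.19 = 2.06 m.
Froude number Fr = V/√(g·D_h) = 7.833/√(9.81×2.06) = 1.74, which is greater than 1, so the flow is supercritical.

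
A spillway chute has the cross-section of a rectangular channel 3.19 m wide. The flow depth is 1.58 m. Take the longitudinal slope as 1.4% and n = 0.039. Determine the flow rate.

Flow area A = b·y = 3.19 × 1.58 = 5.04 m². Wetted perimeter P = b + 2y = 3.19 + 2×1.58 = 6.35 m.
Hydraulic radius R = A/P = 5.04/6.35 = 0.7937 m.
Manning's equation: Q = (1/n) A R^(2/3) S^(1/2) = (1/0.039) × 5.04 × 0.7937^(2/3) × 0.014^(1/2) = 13.1 m³/s.

Q = 13.1 m³/s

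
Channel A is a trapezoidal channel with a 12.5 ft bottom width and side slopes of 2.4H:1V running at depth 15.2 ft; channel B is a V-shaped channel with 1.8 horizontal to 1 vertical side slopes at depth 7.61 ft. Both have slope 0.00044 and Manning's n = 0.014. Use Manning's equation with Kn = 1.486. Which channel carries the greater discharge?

channel A

Channel A: With bottom width b = 12.5 ft and side slope z = 2.4: A = (b + zy)y = (12.5 + 2.4×15.2)×15.2 = 744.5 ft²; P = b + 2y√(1+z²) = 12.5 + 2×15.2×2.6 = 91.54 ft. Hydraulic radius R = A/P = 744.5/91.54 = 8.133 ft. Q_A = (1.486/0.014)·744.5·8.133^(2/3)·√0.00044 = 6704 ft³/s.
Channel B: For a triangular section with side slope z = 1.8: A = zy² = 1.8×7.61² = 104.2 ft²; P = 2y√(1+z²) = 2×7.61×2.059 = 31.34 ft. Hydraulic radius R = A/P = 104.2/31.34 = 3.326 ft. Q_B = (1.486/0.014)·104.2·3.326^(2/3)·√0.00044 = 517.2 ft³/s.
Q_A = 6704 ft³/s vs Q_B = 517.2 ft³/s, so channel A carries more.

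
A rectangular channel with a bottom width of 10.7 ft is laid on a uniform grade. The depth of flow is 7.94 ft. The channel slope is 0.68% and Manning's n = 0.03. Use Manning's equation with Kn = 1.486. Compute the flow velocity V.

V = 8.86 ft/s

Flow area A = b·y = 10.7 × 7.94 = 84.96 ft². Wetted perimeter P = b + 2y = 10.7 + 2×7.94 = 26.58 ft.
Hydraulic radius R = A/P = 84.96/26.58 = 3.196 ft.
From Manning's equation, V = (1.486/n) R^(2/3) S^(1/2) = (1.486/0.03) × 3.196^(2/3) × 0.0068^(1/2) = 8.86 ft/s.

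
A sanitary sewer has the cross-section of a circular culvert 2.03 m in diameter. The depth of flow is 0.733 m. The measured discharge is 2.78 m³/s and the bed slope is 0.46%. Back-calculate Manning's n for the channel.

n = 0.014

For a circular section of diameter D = 2.03 m at depth y = 0.733 m, the central angle is θ = 2 arccos(1 − 2y/D) = 2.579 rad. Then A = (D²/8)(θ − sin θ) = 1.053 m² and P = Dθ/2 = 2.617 m.
Hydraulic radius R = A/P = 1.053/2.617 = 0.4024 m.
Rearranging Manning's equation: n = (1/Q) A R^(2/3) S^(1/2) = (1/2.78) × 1.053 × 0.4024^(2/3) × √0.0046 = 0.014.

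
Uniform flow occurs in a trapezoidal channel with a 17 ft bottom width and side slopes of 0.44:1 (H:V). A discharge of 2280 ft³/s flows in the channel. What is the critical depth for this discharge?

At critical depth, Q² T / (g A³) = 1, i.e. A³/T = Q²/g = 2280²/32.2 = 161400.
Try y = 6.54 ft: A³/T = 96550 — too small.
Try y = 7.68 ft: A³/T = 161400 — ≈ 161400.

y_c = 7.68 ft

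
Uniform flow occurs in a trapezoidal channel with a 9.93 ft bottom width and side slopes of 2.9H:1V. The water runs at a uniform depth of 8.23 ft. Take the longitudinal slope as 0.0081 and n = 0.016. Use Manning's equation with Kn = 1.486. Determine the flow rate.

With bottom width b = 9.93 ft and side slope z = 2.9: A = (b + zy)y = (9.93 + 2.9×8.23)×8.23 = 278.1 ft²; P = b + 2y√(1+z²) = 9.93 + 2×8.23×3.068 = 60.42 ft.
Hydraulic radius R = A/P = 278.1/60.42 = 4.603 ft.
Manning's equation: Q = (1.486/n) A R^(2/3) S^(1/2) = (1.486/0.016) × 278.1 × 4.603^(2/3) × 0.0081^(1/2) = 6430 ft³/s.

Q = 6430 ft³/s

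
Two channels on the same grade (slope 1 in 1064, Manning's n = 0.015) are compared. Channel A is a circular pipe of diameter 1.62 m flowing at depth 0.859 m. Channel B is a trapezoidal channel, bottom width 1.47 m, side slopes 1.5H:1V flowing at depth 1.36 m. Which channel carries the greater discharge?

Channel A: For a circular section of diameter D = 1.62 m at depth y = 0.859 m, the central angle is θ = 2 arccos(1 − 2y/D) = 3.263 rad. Then A = (D²/8)(θ − sin θ) = 1.11 m² and P = Dθ/2 = 2.643 m. Hydraulic radius R = A/P = 1.11/2.643 = 0.42 m. Q_A = (1/0.015)·1.11·0.42^(2/3)·√0.0009398 = 1.272 m³/s.
Channel B: With bottom width b = 1.47 m and side slope z = 1.5: A = (b + zy)y = (1.47 + 1.5×1.36)×1.36 = 4.774 m²; P = b + 2y√(1+z²) = 1.47 + 2×1.36×1.803 = 6.374 m. Hydraulic radius R = A/P = 4.774/6.374 = 0.749 m. Q_B = (1/0.015)·4.774·0.749^(2/3)·√0.0009398 = 8.046 m³/s.
Q_A = 1.272 m³/s vs Q_B = 8.046 m³/s, so channel B carries more.

channel B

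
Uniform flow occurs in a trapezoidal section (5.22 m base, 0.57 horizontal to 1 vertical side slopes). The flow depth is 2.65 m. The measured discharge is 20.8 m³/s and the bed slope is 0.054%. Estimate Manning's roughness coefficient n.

With bottom width b = 5.22 m and side slope z = 0.57: A = (b + zy)y = (5.22 + 0.57×2.65)×2.65 = 17.84 m²; P = b + 2y√(1+z²) = 5.22 + 2×2.65×1.151 = 11.32 m.
Hydraulic radius R = A/P = 17.84/11.32 = 1.576 m.
Rearranging Manning's equation: n = (1/Q) A R^(2/3) S^(1/2) = (1/20.8) × 17.84 × 1.576^(2/3) × √0.00054 = 0.027.

n = 0.027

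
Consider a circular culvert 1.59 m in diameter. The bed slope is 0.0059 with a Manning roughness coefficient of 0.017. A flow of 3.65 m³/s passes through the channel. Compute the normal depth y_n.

y_n = 1.03 m

Manning's equation rearranged: A R^(2/3) = nQ / (1·√S) = 0.017 × 3.65 / (√0.0059) = 0.8078.
Try y = 0.731 m: A R^(2/3) = 0.4643 — short.
Try y = 1.2 m: A R^(2/3) = 0.986 — over.
Try y = 1.03 m: A R^(2/3) = 0.808 — ≈ 0.8078.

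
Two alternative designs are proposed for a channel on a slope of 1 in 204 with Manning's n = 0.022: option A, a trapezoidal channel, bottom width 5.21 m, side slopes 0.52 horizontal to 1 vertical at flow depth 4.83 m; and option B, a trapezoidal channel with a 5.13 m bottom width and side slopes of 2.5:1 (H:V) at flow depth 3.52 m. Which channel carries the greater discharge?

Channel A: With bottom width b = 5.21 m and side slope z = 0.52: A = (b + zy)y = (5.21 + 0.52×4.83)×4.83 = 37.3 m²; P = b + 2y√(1+z²) = 5.21 + 2×4.83×1.127 = 16.1 m. Hydraulic radius R = A/P = 37.3/16.1 = 2.317 m. Q_A = (1/0.022)·37.3·2.317^(2/3)·√0.004902 = 207.8 m³/s.
Channel B: With bottom width b = 5.13 m and side slope z = 2.5: A = (b + zy)y = (5.13 + 2.5×3.52)×3.52 = 49.03 m²; P = b + 2y√(1+z²) = 5.13 + 2×3.52×2.693 = 24.09 m. Hydraulic radius R = A/P = 49.03/24.09 = 2.036 m. Q_B = (1/0.022)·49.03·2.036^(2/3)·√0.004902 = 250.7 m³/s.
Q_A = 207.8 m³/s vs Q_B = 250.7 m³/s, so channel B carries more.

channel B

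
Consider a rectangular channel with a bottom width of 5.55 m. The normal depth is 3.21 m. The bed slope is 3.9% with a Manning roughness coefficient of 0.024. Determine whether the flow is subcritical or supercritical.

supercritical

Flow area A = b·y = 5.55 × 3.21 = 17.82 m². Wetted perimeter P = b + 2y = 5.55 + 2×3.21 = 11.97 m.
Hydraulic radius R = A/P = 17.82/11.97 = 1.488 m.
V = (1/n) R^(2/3) √S = (1/0.024) × 1.488^(2/3) × √0.039 = 10.73 m/s. Hydraulic depth D_h = A/T = 17.82/5.55 = 3.21 m.
Froude number Fr = V/√(g·D_h) = 10.73/√(9.81×3.21) = 1.91, which is greater than 1, so the flow is supercritical.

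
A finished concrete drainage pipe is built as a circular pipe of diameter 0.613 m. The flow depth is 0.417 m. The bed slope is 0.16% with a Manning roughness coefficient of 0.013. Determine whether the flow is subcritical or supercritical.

subcritical

For a circular section of diameter D = 0.613 m at depth y = 0.417 m, the central angle is θ = 2 arccos(1 − 2y/D) = 3.879 rad. Then A = (D²/8)(θ − sin θ) = 0.2138 m² and P = Dθ/2 = 1.189 m.
Hydraulic radius R = A/P = 0.2138/1.189 = 0.1798 m.
V = (1/n) R^(2/3) √S = (1/0.013) × 0.1798^(2/3) × √0.0016 = 0.9803 m/s. Hydraulic depth D_h = A/T = 0.2138/0.5718 = 0.3739 m.
Froude number Fr = V/√(g·D_h) = 0.9803/√(9.81×0.3739) = 0.512, which is less than 1, so the flow is subcritical.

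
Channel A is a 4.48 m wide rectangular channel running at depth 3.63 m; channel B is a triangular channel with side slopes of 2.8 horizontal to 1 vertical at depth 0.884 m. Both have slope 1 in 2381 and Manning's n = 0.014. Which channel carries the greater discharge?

channel A

Channel A: Flow area A = b·y = 4.48 × 3.63 = 16.26 m². Wetted perimeter P = b + 2y = 4.48 + 2×3.63 = 11.74 m. Hydraulic radius R = A/P = 16.26/11.74 = 1.385 m. Q_A = (1/0.014)·16.26·1.385^(2/3)·√0.00042 = 29.58 m³/s.
Channel B: For a triangular section with side slope z = 2.8: A = zy² = 2.8×0.884² = 2.188 m²; P = 2y√(1+z²) = 2×0.884×2.973 = 5.257 m. Hydraulic radius R = A/P = 2.188/5.257 = 0.4162 m. Q_B = (1/0.014)·2.188·0.4162^(2/3)·√0.00042 = 1.786 m³/s.
Q_A = 29.58 m³/s vs Q_B = 1.786 m³/s, so channel A carries more.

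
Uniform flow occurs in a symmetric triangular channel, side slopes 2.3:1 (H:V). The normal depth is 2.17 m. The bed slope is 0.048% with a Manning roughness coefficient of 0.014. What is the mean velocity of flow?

For a triangular section with side slope z = 2.3: A = zy² = 2.3×2.17² = 10.83 m²; P = 2y√(1+z²) = 2×2.17×2.508 = 10.88 m.
Hydraulic radius R = A/P = 10.83/10.88 = 0.995 m.
From Manning's equation, V = (1/n) R^(2/3) S^(1/2) = (1/0.014) × 0.995^(2/3) × 0.00048^(1/2) = 1.56 m/s.

V = 1.56 m/s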